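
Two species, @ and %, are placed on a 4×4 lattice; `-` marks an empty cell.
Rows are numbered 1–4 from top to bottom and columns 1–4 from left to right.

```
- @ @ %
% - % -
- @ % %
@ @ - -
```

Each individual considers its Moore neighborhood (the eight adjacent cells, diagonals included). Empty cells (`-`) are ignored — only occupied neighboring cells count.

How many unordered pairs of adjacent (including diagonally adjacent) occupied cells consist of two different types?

8

Scan each occupied cell's neighbors to the right and below (and the two forward diagonals) so each pair is counted once.
Row 1: @(1,2)–@(1,3)= @(1,2)–%(2,3)≠ @(1,2)–%(2,1)≠ @(1,3)–%(1,4)≠ @(1,3)–%(2,3)≠ %(1,4)–%(2,3)=  → 4/6 unlike.
Row 2: %(2,1)–@(3,2)≠ %(2,3)–%(3,3)= %(2,3)–%(3,4)= %(2,3)–@(3,2)≠  → 2/4 unlike.
Row 3: @(3,2)–%(3,3)≠ @(3,2)–@(4,2)= @(3,2)–@(4,1)= %(3,3)–%(3,4)= %(3,3)–@(4,2)≠  → 2/5 unlike.
Row 4: @(4,1)–@(4,2)=  → 0/1 unlike.
Total adjacent occupied pairs: 16; unlike-type pairs: 8.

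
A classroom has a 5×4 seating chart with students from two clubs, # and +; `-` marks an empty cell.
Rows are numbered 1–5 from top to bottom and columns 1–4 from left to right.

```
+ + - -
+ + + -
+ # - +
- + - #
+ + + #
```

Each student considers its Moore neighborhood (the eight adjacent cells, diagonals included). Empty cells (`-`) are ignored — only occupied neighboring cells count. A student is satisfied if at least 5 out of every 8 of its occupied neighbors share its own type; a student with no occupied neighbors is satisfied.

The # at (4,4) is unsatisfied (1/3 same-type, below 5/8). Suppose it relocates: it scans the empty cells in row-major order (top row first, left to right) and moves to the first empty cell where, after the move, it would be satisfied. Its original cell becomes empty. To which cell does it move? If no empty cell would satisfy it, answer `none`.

none

Vacating (4,4). Empty cells in order:
  (1,3): 0/3 same-type → still unsatisfied.
  (1,4): 0/1 same-type → still unsatisfied.
  (2,4): 0/2 same-type → still unsatisfied.
  (3,3): 1/5 same-type → still unsatisfied.
  (4,1): 1/5 same-type → still unsatisfied.
  (4,3): 2/6 same-type → still unsatisfied.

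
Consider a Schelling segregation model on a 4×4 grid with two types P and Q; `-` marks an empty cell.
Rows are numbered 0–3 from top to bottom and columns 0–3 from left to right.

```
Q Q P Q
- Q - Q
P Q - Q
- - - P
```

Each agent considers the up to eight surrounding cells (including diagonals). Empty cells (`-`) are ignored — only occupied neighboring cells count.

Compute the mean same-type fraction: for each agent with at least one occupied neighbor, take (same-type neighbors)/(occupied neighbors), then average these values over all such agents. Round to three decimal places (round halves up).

0.443

(0,0)Q 2/2
(0,1)Q 2/3
(0,2)P 0/4
(0,3)Q 1/2
(1,1)Q 3/5
(1,3)Q 2/3
(2,0)P 0/2
(2,1)Q 1/2
(2,3)Q 1/2
(3,3)P 0/1
Sum over 10 agents: 2/2 + 2/3 + 0/4 + 1/2 + 3/5 + 2/3 + 0/2 + 1/2 + 1/2 + 0/1 = 133/30; mean = 133/30 ÷ 10 = 133/300 = 0.443333… → 0.443.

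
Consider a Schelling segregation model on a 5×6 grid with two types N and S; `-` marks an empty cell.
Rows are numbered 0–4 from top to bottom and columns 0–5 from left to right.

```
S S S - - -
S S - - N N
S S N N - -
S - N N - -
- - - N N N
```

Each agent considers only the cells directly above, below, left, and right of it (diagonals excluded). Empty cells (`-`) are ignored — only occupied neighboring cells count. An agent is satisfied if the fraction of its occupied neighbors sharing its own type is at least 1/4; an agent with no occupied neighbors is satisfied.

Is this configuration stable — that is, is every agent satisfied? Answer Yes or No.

Yes

Row 0: (0,0)S 2/2 ok · (0,1)S 3/3 ok · (0,2)S 1/1 ok
Row 1: (1,0)S 3/3 ok · (1,1)S 3/3 ok · (1,4)N 1/1 ok · (1,5)N 1/1 ok
Row 2: (2,0)S 3/3 ok · (2,1)S 2/3 ok · (2,2)N 2/3 ok · (2,3)N 2/2 ok
Row 3: (3,0)S 1/1 ok · (3,2)N 2/2 ok · (3,3)N 3/3 ok
Row 4: (4,3)N 2/2 ok · (4,4)N 2/2 ok · (4,5)N 1/1 ok
All meet the threshold, so the configuration is stable.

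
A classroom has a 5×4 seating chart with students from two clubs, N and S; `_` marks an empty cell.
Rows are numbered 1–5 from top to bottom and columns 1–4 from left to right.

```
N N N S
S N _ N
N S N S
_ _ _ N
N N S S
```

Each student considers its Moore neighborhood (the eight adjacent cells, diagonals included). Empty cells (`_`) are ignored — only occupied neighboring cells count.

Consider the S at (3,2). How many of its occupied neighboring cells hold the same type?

Occupied neighbors of (3,2): (2,1)=S, (2,2)=N, (3,1)=N, (3,3)=N.
Same type (S): 1 of 4.

1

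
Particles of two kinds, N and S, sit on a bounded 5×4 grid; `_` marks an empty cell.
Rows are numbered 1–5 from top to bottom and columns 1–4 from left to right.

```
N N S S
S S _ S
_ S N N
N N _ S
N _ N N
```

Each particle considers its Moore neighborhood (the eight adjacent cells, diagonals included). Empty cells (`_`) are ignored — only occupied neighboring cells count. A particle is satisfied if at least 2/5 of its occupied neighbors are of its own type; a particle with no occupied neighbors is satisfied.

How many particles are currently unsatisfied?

(1,1)N 1/3 ✗
(1,2)N 1/4 ✗
(1,3)S 3/4 ✓
(1,4)S 2/2 ✓
(2,1)S 2/4 ✓
(2,2)S 3/6 ✓
(2,4)S 2/4 ✓
(3,2)S 2/5 ✓
(3,3)N 2/6 ✗
(3,4)N 1/3 ✗
(4,1)N 2/3 ✓
(4,2)N 4/5 ✓
(4,4)S 0/4 ✗
(5,1)N 2/2 ✓
(5,3)N 2/3 ✓
(5,4)N 1/2 ✓
Unsatisfied: (1,1), (1,2), (3,3), (3,4), (4,4) — 5 in total.

5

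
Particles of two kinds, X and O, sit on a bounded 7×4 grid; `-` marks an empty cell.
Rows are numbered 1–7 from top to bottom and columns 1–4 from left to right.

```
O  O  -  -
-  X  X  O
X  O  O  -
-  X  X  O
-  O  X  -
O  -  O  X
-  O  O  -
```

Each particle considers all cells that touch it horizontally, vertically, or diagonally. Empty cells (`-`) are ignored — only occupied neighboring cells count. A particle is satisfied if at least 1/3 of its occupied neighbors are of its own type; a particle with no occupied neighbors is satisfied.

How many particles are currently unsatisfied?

2

Row 1: (1,1)O 1/2 satisfied · (1,2)O 1/3 satisfied
Row 2: (2,2)X 2/6 satisfied · (2,3)X 1/5 not · (2,4)O 1/2 satisfied
Row 3: (3,1)X 2/3 satisfied · (3,2)O 1/6 not · (3,3)O 3/7 satisfied
Row 4: (4,2)X 3/6 satisfied · (4,3)X 2/6 satisfied · (4,4)O 1/3 satisfied
Row 5: (5,2)O 2/5 satisfied · (5,3)X 3/6 satisfied
Row 6: (6,1)O 2/2 satisfied · (6,3)O 3/5 satisfied · (6,4)X 1/3 satisfied
Row 7: (7,2)O 3/3 satisfied · (7,3)O 2/3 satisfied
Unsatisfied: (2,3), (3,2) — 2 in total.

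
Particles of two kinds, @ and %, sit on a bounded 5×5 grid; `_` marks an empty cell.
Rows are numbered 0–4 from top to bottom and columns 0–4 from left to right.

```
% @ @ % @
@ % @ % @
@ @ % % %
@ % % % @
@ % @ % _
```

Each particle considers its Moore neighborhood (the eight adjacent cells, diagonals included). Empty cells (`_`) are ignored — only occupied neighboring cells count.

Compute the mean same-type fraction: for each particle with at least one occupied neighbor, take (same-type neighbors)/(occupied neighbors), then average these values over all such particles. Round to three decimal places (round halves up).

(0,0)% 1/3
(0,1)@ 3/5
(0,2)@ 2/5
(0,3)% 1/5
(0,4)@ 1/3
(1,0)@ 3/5
(1,1)% 2/8
(1,2)@ 3/8
(1,3)% 4/8
(1,4)@ 1/5
(2,0)@ 3/5
(2,1)@ 4/8
(2,2)% 6/8
(2,3)% 5/8
(2,4)% 3/5
(3,0)@ 3/5
(3,1)% 3/8
(3,2)% 6/8
(3,3)% 5/7
(3,4)@ 0/4
(4,0)@ 1/3
(4,1)% 2/5
(4,2)@ 0/5
(4,3)% 2/4
Sum over 24 particles: 1/3 + 3/5 + 2/5 + 1/5 + 1/3 + 3/5 + 2/8 + 3/8 + 4/8 + 1/5 + 3/5 + 4/8 + 6/8 + 5/8 + 3/5 + 3/5 + 3/8 + 6/8 + 5/7 + 0/4 + 1/3 + 2/5 + 0/5 + 2/4 = 2951/280; mean = 2951/280 ÷ 24 = 2951/6720 = 0.439136… → 0.439.

0.439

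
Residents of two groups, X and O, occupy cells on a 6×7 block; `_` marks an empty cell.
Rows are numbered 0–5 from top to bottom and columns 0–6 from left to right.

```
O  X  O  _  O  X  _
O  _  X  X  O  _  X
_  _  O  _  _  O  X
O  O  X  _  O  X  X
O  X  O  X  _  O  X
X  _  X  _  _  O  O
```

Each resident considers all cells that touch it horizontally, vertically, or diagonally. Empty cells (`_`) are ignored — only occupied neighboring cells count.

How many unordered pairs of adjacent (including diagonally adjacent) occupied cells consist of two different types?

Scan each occupied cell's neighbors to the right and below (and the two forward diagonals) so each pair is counted once.
Row 0: O(0,0)–X(0,1)≠ O(0,0)–O(1,0)= X(0,1)–O(0,2)≠ X(0,1)–X(1,2)= X(0,1)–O(1,0)≠ O(0,2)–X(1,2)≠ O(0,2)–X(1,3)≠ O(0,4)–X(0,5)≠ O(0,4)–O(1,4)= O(0,4)–X(1,3)≠ X(0,5)–X(1,6)= X(0,5)–O(1,4)≠  → 8/12 unlike.
Row 1: X(1,2)–X(1,3)= X(1,2)–O(2,2)≠ X(1,3)–O(1,4)≠ X(1,3)–O(2,2)≠ O(1,4)–O(2,5)= X(1,6)–X(2,6)= X(1,6)–O(2,5)≠  → 4/7 unlike.
Row 2: O(2,2)–X(3,2)≠ O(2,2)–O(3,1)= O(2,5)–X(2,6)≠ O(2,5)–X(3,5)≠ O(2,5)–X(3,6)≠ O(2,5)–O(3,4)= X(2,6)–X(3,6)= X(2,6)–X(3,5)=  → 4/8 unlike.
Row 3: O(3,0)–O(3,1)= O(3,0)–O(4,0)= O(3,0)–X(4,1)≠ O(3,1)–X(3,2)≠ O(3,1)–X(4,1)≠ O(3,1)–O(4,2)= O(3,1)–O(4,0)= X(3,2)–O(4,2)≠ X(3,2)–X(4,3)= X(3,2)–X(4,1)= O(3,4)–X(3,5)≠ O(3,4)–O(4,5)= O(3,4)–X(4,3)≠ X(3,5)–X(3,6)= X(3,5)–O(4,5)≠ X(3,5)–X(4,6)= X(3,6)–X(4,6)= X(3,6)–O(4,5)≠  → 8/18 unlike.
Row 4: O(4,0)–X(4,1)≠ O(4,0)–X(5,0)≠ X(4,1)–O(4,2)≠ X(4,1)–X(5,2)= X(4,1)–X(5,0)= O(4,2)–X(4,3)≠ O(4,2)–X(5,2)≠ X(4,3)–X(5,2)= O(4,5)–X(4,6)≠ O(4,5)–O(5,5)= O(4,5)–O(5,6)= X(4,6)–O(5,6)≠ X(4,6)–O(5,5)≠  → 8/13 unlike.
Row 5: O(5,5)–O(5,6)=  → 0/1 unlike.
Total adjacent occupied pairs: 59; unlike-type pairs: 32.

32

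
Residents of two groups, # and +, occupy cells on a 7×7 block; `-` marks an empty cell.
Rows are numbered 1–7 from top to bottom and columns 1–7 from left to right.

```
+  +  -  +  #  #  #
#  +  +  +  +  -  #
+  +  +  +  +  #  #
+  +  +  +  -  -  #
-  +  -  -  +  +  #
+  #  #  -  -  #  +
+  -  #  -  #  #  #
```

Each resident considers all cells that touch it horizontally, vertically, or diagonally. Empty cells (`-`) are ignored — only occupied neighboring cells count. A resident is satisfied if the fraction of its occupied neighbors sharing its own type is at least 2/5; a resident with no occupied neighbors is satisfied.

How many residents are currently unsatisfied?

(1,1)+ 2/3 ok
(1,2)+ 3/4 ok
(1,4)+ 3/4 ok
(1,5)# 1/4 unhappy
(1,6)# 3/4 ok
(1,7)# 2/2 ok
(2,1)# 0/5 unhappy
(2,2)+ 6/7 ok
(2,3)+ 7/7 ok
(2,4)+ 6/7 ok
(2,5)+ 4/7 ok
(2,7)# 4/4 ok
(3,1)+ 4/5 ok
(3,2)+ 7/8 ok
(3,3)+ 8/8 ok
(3,4)+ 7/7 ok
(3,5)+ 4/5 ok
(3,6)# 3/5 ok
(3,7)# 3/3 ok
(4,1)+ 4/4 ok
(4,2)+ 6/6 ok
(4,3)+ 6/6 ok
(4,4)+ 5/5 ok
(4,7)# 3/4 ok
(5,2)+ 4/6 ok
(5,5)+ 2/3 ok
(5,6)+ 2/5 ok
(5,7)# 2/4 ok
(6,1)+ 2/3 ok
(6,2)# 2/5 ok
(6,3)# 2/3 ok
(6,6)# 4/7 ok
(6,7)+ 1/5 unhappy
(7,1)+ 1/2 ok
(7,3)# 2/2 ok
(7,5)# 2/2 ok
(7,6)# 3/4 ok
(7,7)# 2/3 ok
Unsatisfied: (1,5), (2,1), (6,7) — 3 in total.

3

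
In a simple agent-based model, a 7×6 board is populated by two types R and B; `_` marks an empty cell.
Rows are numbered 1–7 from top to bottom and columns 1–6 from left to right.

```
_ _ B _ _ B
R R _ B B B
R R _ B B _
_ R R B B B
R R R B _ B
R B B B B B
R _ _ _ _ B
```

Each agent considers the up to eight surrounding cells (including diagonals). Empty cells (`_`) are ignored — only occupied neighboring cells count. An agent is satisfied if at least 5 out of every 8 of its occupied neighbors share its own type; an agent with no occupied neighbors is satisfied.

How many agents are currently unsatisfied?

6

(1,3)B 1/2 not
(1,6)B 2/2 satisfied
(2,1)R 3/3 satisfied
(2,2)R 3/4 satisfied
(2,4)B 4/4 satisfied
(2,5)B 5/5 satisfied
(2,6)B 3/3 satisfied
(3,1)R 4/4 satisfied
(3,2)R 5/5 satisfied
(3,4)B 5/6 satisfied
(3,5)B 7/7 satisfied
(4,2)R 6/6 satisfied
(4,3)R 4/7 not
(4,4)B 4/6 satisfied
(4,5)B 6/6 satisfied
(4,6)B 3/3 satisfied
(5,1)R 3/4 satisfied
(5,2)R 5/7 satisfied
(5,3)R 3/8 not
(5,4)B 5/7 satisfied
(5,6)B 4/4 satisfied
(6,1)R 3/4 satisfied
(6,2)B 1/6 not
(6,3)B 3/5 not
(6,4)B 3/4 satisfied
(6,5)B 5/5 satisfied
(6,6)B 3/3 satisfied
(7,1)R 1/2 not
(7,6)B 2/2 satisfied
Unsatisfied: (1,3), (4,3), (5,3), (6,2), (6,3), (7,1) — 6 in total.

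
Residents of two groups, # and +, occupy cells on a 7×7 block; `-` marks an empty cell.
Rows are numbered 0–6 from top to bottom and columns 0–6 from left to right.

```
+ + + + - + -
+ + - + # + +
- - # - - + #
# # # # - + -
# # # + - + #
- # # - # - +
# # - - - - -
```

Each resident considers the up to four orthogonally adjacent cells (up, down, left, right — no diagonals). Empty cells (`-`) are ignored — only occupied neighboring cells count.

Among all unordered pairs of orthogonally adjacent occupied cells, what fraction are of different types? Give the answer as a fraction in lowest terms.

4/17

Scan each occupied cell's neighbors to the right and below so each pair is counted once.
From row 0: 0 unlike of 7 pairs (running 0/7).
From row 1: 3 unlike of 6 pairs (running 3/13).
From row 2: 1 unlike of 3 pairs (running 4/16).
From row 3: 1 unlike of 8 pairs (running 5/24).
From row 4: 3 unlike of 7 pairs (running 8/31).
From row 5: 0 unlike of 2 pairs (running 8/33).
From row 6: 0 unlike of 1 pairs (running 8/34).
Total adjacent occupied pairs: 34; unlike-type pairs: 8.
8/34 reduces to 4/17.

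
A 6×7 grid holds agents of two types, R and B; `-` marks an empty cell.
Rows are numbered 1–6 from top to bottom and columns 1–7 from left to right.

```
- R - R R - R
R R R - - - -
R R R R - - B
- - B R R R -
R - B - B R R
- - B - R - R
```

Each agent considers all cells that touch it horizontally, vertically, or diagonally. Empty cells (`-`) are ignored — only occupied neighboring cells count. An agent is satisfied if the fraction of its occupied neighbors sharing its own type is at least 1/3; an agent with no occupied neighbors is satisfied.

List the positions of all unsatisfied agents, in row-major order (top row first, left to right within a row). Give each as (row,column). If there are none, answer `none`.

(1,2)R 3/3 ✓
(1,4)R 2/2 ✓
(1,5)R 1/1 ✓
(1,7)R 0/0 ✓
(2,1)R 4/4 ✓
(2,2)R 6/6 ✓
(2,3)R 6/6 ✓
(3,1)R 3/3 ✓
(3,2)R 5/6 ✓
(3,3)R 5/6 ✓
(3,4)R 4/5 ✓
(3,7)B 0/1 ✗
(4,3)B 1/5 ✗
(4,4)R 3/6 ✓
(4,5)R 4/5 ✓
(4,6)R 3/5 ✓
(5,1)R 0/0 ✓
(5,3)B 2/3 ✓
(5,5)B 0/5 ✗
(5,6)R 5/6 ✓
(5,7)R 3/3 ✓
(6,3)B 1/1 ✓
(6,5)R 1/2 ✓
(6,7)R 2/2 ✓

(3,7), (4,3), (5,5)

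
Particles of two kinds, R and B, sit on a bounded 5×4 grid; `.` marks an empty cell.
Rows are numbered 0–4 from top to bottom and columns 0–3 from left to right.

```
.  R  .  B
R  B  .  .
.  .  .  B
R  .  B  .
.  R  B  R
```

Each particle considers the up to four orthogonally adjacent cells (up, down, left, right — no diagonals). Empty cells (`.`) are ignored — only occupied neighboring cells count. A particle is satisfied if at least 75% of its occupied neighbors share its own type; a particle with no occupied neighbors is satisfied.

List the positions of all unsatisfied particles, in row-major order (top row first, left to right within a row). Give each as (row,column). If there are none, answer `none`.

(0,1), (1,0), (1,1), (4,1), (4,2), (4,3)

(0,1)R 0/1 unhappy
(0,3)B 0/0 ok
(1,0)R 0/1 unhappy
(1,1)B 0/2 unhappy
(2,3)B 0/0 ok
(3,0)R 0/0 ok
(3,2)B 1/1 ok
(4,1)R 0/1 unhappy
(4,2)B 1/3 unhappy
(4,3)R 0/1 unhappy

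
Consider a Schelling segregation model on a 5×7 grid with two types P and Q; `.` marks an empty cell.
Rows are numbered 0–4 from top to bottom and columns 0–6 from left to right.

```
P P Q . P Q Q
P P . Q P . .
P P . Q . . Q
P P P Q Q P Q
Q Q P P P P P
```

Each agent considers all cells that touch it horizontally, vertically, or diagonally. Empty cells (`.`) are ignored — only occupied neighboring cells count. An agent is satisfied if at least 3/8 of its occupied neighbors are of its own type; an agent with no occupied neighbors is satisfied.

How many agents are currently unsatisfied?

(0,0)P 3/3 satisfied
(0,1)P 3/4 satisfied
(0,2)Q 1/3 not
(0,4)P 1/3 not
(0,5)Q 1/3 not
(0,6)Q 1/1 satisfied
(1,0)P 5/5 satisfied
(1,1)P 5/6 satisfied
(1,3)Q 2/4 satisfied
(1,4)P 1/4 not
(2,0)P 5/5 satisfied
(2,1)P 6/6 satisfied
(2,3)Q 3/5 satisfied
(2,6)Q 1/2 satisfied
(3,0)P 3/5 satisfied
(3,1)P 5/7 satisfied
(3,2)P 4/7 satisfied
(3,3)Q 2/6 not
(3,4)Q 2/6 not
(3,5)P 3/6 satisfied
(3,6)Q 1/4 not
(4,0)Q 1/3 not
(4,1)Q 1/5 not
(4,2)P 3/5 satisfied
(4,3)P 3/5 satisfied
(4,4)P 3/5 satisfied
(4,5)P 3/5 satisfied
(4,6)P 2/3 satisfied
Unsatisfied: (0,2), (0,4), (0,5), (1,4), (3,3), (3,4), (3,6), (4,0), (4,1) — 9 in total.

9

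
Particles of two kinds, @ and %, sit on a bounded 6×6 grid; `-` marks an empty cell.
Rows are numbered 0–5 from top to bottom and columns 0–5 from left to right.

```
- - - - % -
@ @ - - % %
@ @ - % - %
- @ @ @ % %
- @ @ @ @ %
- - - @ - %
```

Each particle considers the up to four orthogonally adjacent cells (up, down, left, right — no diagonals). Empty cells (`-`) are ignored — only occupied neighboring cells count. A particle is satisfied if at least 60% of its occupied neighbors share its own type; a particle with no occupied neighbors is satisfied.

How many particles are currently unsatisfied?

4

Row 0: (0,4)% 1/1 ok
Row 1: (1,0)@ 2/2 ok · (1,1)@ 2/2 ok · (1,4)% 2/2 ok · (1,5)% 2/2 ok
Row 2: (2,0)@ 2/2 ok · (2,1)@ 3/3 ok · (2,3)% 0/1 unhappy · (2,5)% 2/2 ok
Row 3: (3,1)@ 3/3 ok · (3,2)@ 3/3 ok · (3,3)@ 2/4 unhappy · (3,4)% 1/3 unhappy · (3,5)% 3/3 ok
Row 4: (4,1)@ 2/2 ok · (4,2)@ 3/3 ok · (4,3)@ 4/4 ok · (4,4)@ 1/3 unhappy · (4,5)% 2/3 ok
Row 5: (5,3)@ 1/1 ok · (5,5)% 1/1 ok
Unsatisfied: (2,3), (3,3), (3,4), (4,4) — 4 in total.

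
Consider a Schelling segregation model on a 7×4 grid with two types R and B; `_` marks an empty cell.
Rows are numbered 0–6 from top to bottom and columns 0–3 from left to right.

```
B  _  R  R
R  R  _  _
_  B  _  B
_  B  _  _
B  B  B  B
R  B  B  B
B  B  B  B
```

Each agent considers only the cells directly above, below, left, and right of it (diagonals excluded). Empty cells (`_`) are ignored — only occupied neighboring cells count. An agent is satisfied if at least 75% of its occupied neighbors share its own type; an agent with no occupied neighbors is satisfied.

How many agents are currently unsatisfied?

(0,0)B 0/1 not
(0,2)R 1/1 satisfied
(0,3)R 1/1 satisfied
(1,0)R 1/2 not
(1,1)R 1/2 not
(2,1)B 1/2 not
(2,3)B 0/0 satisfied
(3,1)B 2/2 satisfied
(4,0)B 1/2 not
(4,1)B 4/4 satisfied
(4,2)B 3/3 satisfied
(4,3)B 2/2 satisfied
(5,0)R 0/3 not
(5,1)B 3/4 satisfied
(5,2)B 4/4 satisfied
(5,3)B 3/3 satisfied
(6,0)B 1/2 not
(6,1)B 3/3 satisfied
(6,2)B 3/3 satisfied
(6,3)B 2/2 satisfied
Unsatisfied: (0,0), (1,0), (1,1), (2,1), (4,0), (5,0), (6,0) — 7 in total.

7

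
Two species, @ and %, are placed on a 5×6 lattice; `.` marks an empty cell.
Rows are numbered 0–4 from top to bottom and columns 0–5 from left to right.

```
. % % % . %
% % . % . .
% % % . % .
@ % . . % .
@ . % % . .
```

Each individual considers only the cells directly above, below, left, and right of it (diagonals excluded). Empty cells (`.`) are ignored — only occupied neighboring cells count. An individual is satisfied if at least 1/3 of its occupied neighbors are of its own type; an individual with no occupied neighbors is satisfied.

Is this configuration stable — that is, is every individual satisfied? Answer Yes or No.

Yes

(0,1)% 2/2 satisfied
(0,2)% 2/2 satisfied
(0,3)% 2/2 satisfied
(0,5)% 0/0 satisfied
(1,0)% 2/2 satisfied
(1,1)% 3/3 satisfied
(1,3)% 1/1 satisfied
(2,0)% 2/3 satisfied
(2,1)% 4/4 satisfied
(2,2)% 1/1 satisfied
(2,4)% 1/1 satisfied
(3,0)@ 1/3 satisfied
(3,1)% 1/2 satisfied
(3,4)% 1/1 satisfied
(4,0)@ 1/1 satisfied
(4,2)% 1/1 satisfied
(4,3)% 1/1 satisfied
All meet the threshold, so the configuration is stable.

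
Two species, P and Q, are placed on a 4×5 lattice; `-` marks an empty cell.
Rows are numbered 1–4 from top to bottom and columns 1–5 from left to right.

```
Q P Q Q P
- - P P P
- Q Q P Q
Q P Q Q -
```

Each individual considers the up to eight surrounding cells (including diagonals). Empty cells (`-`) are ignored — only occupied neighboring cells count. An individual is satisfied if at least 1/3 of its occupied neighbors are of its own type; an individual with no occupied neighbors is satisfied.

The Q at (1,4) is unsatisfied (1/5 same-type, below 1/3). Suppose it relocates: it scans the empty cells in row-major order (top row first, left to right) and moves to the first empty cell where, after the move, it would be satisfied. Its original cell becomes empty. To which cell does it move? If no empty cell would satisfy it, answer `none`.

Vacating (1,4). Empty cells in order:
  (2,1): 2/3 same-type → satisfied — stop here.

(2,1)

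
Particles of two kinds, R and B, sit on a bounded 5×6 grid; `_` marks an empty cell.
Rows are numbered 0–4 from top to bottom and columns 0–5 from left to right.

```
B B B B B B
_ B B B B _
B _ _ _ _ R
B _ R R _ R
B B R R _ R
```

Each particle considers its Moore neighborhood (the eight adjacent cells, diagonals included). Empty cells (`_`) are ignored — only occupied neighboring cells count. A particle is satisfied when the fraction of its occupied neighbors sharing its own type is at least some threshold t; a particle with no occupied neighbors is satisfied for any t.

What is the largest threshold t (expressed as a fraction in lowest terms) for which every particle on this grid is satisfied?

Row 0: (0,0)B 2/2 · (0,1)B 4/4 · (0,2)B 5/5 · (0,3)B 5/5 · (0,4)B 4/4 · (0,5)B 2/2
Row 1: (1,1)B 5/5 · (1,2)B 5/5 · (1,3)B 5/5 · (1,4)B 4/5
Row 2: (2,0)B 2/2 · (2,5)R 1/2
Row 3: (3,0)B 3/3 · (3,2)R 3/4 · (3,3)R 3/3 · (3,5)R 2/2
Row 4: (4,0)B 2/2 · (4,1)B 2/4 · (4,2)R 3/4 · (4,3)R 3/3 · (4,5)R 1/1
The smallest same-type fraction is 1/2 at (2,5), which reduces to 1/2. Any threshold above that leaves this particle unsatisfied.

1/2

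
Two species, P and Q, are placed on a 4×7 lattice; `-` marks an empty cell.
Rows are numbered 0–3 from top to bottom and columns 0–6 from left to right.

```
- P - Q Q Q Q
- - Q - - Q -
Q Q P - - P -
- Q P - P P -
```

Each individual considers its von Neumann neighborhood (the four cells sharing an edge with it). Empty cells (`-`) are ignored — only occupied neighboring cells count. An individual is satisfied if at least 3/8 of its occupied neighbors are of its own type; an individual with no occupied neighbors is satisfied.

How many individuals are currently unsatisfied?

(0,1)P 0/0 satisfied
(0,3)Q 1/1 satisfied
(0,4)Q 2/2 satisfied
(0,5)Q 3/3 satisfied
(0,6)Q 1/1 satisfied
(1,2)Q 0/1 not
(1,5)Q 1/2 satisfied
(2,0)Q 1/1 satisfied
(2,1)Q 2/3 satisfied
(2,2)P 1/3 not
(2,5)P 1/2 satisfied
(3,1)Q 1/2 satisfied
(3,2)P 1/2 satisfied
(3,4)P 1/1 satisfied
(3,5)P 2/2 satisfied
Unsatisfied: (1,2), (2,2) — 2 in total.

2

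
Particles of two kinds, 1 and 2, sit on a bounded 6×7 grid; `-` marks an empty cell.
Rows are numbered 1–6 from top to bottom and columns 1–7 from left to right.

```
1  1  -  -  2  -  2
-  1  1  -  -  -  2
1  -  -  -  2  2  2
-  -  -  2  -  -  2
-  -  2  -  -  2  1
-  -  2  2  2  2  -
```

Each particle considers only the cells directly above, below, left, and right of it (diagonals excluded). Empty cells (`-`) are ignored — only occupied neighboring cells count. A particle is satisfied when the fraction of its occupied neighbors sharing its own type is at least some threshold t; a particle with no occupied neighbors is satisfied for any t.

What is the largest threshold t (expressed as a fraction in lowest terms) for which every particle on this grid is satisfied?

0/1

(1,1)1 1/1
(1,2)1 2/2
(1,5)2 — no occupied neighbors
(1,7)2 1/1
(2,2)1 2/2
(2,3)1 1/1
(2,7)2 2/2
(3,1)1 — no occupied neighbors
(3,5)2 1/1
(3,6)2 2/2
(3,7)2 3/3
(4,4)2 — no occupied neighbors
(4,7)2 1/2
(5,3)2 1/1
(5,6)2 1/2
(5,7)1 0/2
(6,3)2 2/2
(6,4)2 2/2
(6,5)2 2/2
(6,6)2 2/2
The smallest same-type fraction is 0/2 at (5,7), which reduces to 0/1. Any threshold above that leaves this particle unsatisfied.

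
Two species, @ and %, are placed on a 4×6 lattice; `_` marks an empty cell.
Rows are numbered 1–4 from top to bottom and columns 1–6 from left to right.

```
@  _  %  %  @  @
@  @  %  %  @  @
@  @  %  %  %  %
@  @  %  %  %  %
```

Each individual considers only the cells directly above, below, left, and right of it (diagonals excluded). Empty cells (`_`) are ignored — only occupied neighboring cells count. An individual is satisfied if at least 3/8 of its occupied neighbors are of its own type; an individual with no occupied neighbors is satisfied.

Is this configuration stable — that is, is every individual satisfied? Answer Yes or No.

Yes

Row 1: (1,1)@ 1/1 ✓ · (1,3)% 2/2 ✓ · (1,4)% 2/3 ✓ · (1,5)@ 2/3 ✓ · (1,6)@ 2/2 ✓
Row 2: (2,1)@ 3/3 ✓ · (2,2)@ 2/3 ✓ · (2,3)% 3/4 ✓ · (2,4)% 3/4 ✓ · (2,5)@ 2/4 ✓ · (2,6)@ 2/3 ✓
Row 3: (3,1)@ 3/3 ✓ · (3,2)@ 3/4 ✓ · (3,3)% 3/4 ✓ · (3,4)% 4/4 ✓ · (3,5)% 3/4 ✓ · (3,6)% 2/3 ✓
Row 4: (4,1)@ 2/2 ✓ · (4,2)@ 2/3 ✓ · (4,3)% 2/3 ✓ · (4,4)% 3/3 ✓ · (4,5)% 3/3 ✓ · (4,6)% 2/2 ✓
All meet the threshold, so the configuration is stable.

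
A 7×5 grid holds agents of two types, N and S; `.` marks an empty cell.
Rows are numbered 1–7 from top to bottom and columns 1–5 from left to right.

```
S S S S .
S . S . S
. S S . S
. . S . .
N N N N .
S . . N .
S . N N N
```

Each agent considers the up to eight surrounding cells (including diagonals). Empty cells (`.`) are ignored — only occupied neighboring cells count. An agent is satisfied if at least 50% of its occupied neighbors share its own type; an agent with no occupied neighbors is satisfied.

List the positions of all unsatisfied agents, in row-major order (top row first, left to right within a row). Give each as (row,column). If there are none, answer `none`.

(1,1)S 2/2 satisfied
(1,2)S 4/4 satisfied
(1,3)S 3/3 satisfied
(1,4)S 3/3 satisfied
(2,1)S 3/3 satisfied
(2,3)S 5/5 satisfied
(2,5)S 2/2 satisfied
(3,2)S 4/4 satisfied
(3,3)S 3/3 satisfied
(3,5)S 1/1 satisfied
(4,3)S 2/5 not
(5,1)N 1/2 satisfied
(5,2)N 2/4 satisfied
(5,3)N 3/4 satisfied
(5,4)N 2/3 satisfied
(6,1)S 1/3 not
(6,4)N 5/5 satisfied
(7,1)S 1/1 satisfied
(7,3)N 2/2 satisfied
(7,4)N 3/3 satisfied
(7,5)N 2/2 satisfied

(4,3), (6,1)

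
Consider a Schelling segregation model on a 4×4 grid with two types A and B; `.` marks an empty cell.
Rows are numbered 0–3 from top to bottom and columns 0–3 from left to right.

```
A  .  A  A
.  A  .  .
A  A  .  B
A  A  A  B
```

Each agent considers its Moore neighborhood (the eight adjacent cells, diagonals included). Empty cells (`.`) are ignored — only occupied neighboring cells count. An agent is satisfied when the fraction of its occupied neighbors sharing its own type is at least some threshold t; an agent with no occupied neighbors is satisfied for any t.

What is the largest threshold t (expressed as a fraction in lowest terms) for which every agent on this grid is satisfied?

1/2

(0,0)A 1/1
(0,2)A 2/2
(0,3)A 1/1
(1,1)A 4/4
(2,0)A 4/4
(2,1)A 5/5
(2,3)B 1/2
(3,0)A 3/3
(3,1)A 4/4
(3,2)A 2/4
(3,3)B 1/2
The smallest same-type fraction is 1/2 at (2,3), which reduces to 1/2. Any threshold above that leaves this agent unsatisfied.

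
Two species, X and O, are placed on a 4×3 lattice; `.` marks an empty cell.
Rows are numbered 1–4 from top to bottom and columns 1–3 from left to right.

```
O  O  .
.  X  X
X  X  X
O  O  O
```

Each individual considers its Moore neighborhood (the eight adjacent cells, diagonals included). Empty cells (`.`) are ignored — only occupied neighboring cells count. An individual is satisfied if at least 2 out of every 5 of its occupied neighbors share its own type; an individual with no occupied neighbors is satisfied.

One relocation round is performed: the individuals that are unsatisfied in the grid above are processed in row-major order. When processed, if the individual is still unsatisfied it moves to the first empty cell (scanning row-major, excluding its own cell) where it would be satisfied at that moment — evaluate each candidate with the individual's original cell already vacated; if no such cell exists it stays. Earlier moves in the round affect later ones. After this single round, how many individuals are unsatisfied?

2

Initially unsatisfied (in order): (1,2), (4,1), (4,3).
  (1,2): no empty cell satisfies it; stays.
  (4,1) → (2,1).
  (4,3): no empty cell satisfies it; stays.
Resulting grid:
O O .
O X X
X X X
. O O
Unsatisfied now: (4,2), (4,3).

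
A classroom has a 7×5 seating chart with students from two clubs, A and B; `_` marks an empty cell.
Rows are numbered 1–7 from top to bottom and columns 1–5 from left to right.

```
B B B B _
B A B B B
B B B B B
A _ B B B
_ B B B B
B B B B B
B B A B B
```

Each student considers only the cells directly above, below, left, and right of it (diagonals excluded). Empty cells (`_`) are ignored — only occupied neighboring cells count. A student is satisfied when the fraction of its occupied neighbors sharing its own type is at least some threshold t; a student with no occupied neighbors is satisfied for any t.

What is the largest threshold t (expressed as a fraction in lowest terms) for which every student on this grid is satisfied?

0/1

(1,1)B 2/2
(1,2)B 2/3
(1,3)B 3/3
(1,4)B 2/2
(2,1)B 2/3
(2,2)A 0/4
(2,3)B 3/4
(2,4)B 4/4
(2,5)B 2/2
(3,1)B 2/3
(3,2)B 2/3
(3,3)B 4/4
(3,4)B 4/4
(3,5)B 3/3
(4,1)A 0/1
(4,3)B 3/3
(4,4)B 4/4
(4,5)B 3/3
(5,2)B 2/2
(5,3)B 4/4
(5,4)B 4/4
(5,5)B 3/3
(6,1)B 2/2
(6,2)B 4/4
(6,3)B 3/4
(6,4)B 4/4
(6,5)B 3/3
(7,1)B 2/2
(7,2)B 2/3
(7,3)A 0/3
(7,4)B 2/3
(7,5)B 2/2
The smallest same-type fraction is 0/4 at (2,2), which reduces to 0/1. Any threshold above that leaves this student unsatisfied.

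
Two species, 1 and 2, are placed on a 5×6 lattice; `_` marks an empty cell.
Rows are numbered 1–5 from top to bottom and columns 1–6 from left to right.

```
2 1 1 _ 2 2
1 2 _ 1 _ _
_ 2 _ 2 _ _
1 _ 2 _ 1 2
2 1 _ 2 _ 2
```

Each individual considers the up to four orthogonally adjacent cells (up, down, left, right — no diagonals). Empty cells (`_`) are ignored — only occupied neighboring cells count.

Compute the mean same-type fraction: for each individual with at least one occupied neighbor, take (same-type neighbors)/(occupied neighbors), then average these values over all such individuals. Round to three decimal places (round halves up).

Row 1: (1,1)2 0/2 · (1,2)1 1/3 · (1,3)1 1/1 · (1,5)2 1/1 · (1,6)2 1/1
Row 2: (2,1)1 0/2 · (2,2)2 1/3 · (2,4)1 0/1
Row 3: (3,2)2 1/1 · (3,4)2 0/1
Row 4: (4,1)1 0/1 · (4,3)2 — no occupied neighbors · (4,5)1 0/1 · (4,6)2 1/2
Row 5: (5,1)2 0/2 · (5,2)1 0/1 · (5,4)2 — no occupied neighbors · (5,6)2 1/1
Sum over 16 individuals: 0/2 + 1/3 + 1/1 + 1/1 + 1/1 + 0/2 + 1/3 + 0/1 + 1/1 + 0/1 + 0/1 + 0/1 + 1/2 + 0/2 + 0/1 + 1/1 = 37/6; mean = 37/6 ÷ 16 = 37/96 = 0.385416… → 0.385.

0.385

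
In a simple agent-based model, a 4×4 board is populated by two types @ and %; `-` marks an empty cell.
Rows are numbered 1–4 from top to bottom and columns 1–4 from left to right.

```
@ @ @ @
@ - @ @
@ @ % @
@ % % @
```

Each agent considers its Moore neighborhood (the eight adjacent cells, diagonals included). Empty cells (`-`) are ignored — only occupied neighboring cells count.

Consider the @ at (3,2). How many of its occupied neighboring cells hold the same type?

Occupied neighbors of (3,2): (2,1)=@, (2,3)=@, (3,1)=@, (3,3)=%, (4,1)=@, (4,2)=%, (4,3)=%.
Same type (@): 4 of 7.

4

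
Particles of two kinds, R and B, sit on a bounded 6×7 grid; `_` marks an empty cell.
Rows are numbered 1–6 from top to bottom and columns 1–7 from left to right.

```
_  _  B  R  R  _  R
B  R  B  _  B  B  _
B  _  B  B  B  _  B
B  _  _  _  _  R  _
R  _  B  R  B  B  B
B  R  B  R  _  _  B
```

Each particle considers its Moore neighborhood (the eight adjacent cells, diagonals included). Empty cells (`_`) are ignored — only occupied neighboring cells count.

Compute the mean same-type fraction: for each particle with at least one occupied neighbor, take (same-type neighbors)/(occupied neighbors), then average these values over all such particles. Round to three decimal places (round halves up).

0.428

Row 1: (1,3)B 1/3 · (1,4)R 1/4 · (1,5)R 1/3 · (1,7)R 0/1
Row 2: (2,1)B 1/2 · (2,2)R 0/5 · (2,3)B 3/5 · (2,5)B 3/5 · (2,6)B 3/5
Row 3: (3,1)B 2/3 · (3,3)B 2/3 · (3,4)B 4/4 · (3,5)B 3/4 · (3,7)B 1/2
Row 4: (4,1)B 1/2 · (4,6)R 0/5
Row 5: (5,1)R 1/3 · (5,3)B 1/4 · (5,4)R 1/4 · (5,5)B 1/4 · (5,6)B 3/4 · (5,7)B 2/3
Row 6: (6,1)B 0/2 · (6,2)R 1/4 · (6,3)B 1/4 · (6,4)R 1/4 · (6,7)B 2/2
Sum over 27 particles: 1/3 + 1/4 + 1/3 + 0/1 + 1/2 + 0/5 + 3/5 + 3/5 + 3/5 + 2/3 + 2/3 + 4/4 + 3/4 + 1/2 + 1/2 + 0/5 + 1/3 + 1/4 + 1/4 + 1/4 + 3/4 + 2/3 + 0/2 + 1/4 + 1/4 + 1/4 + 2/2 = 231/20; mean = 231/20 ÷ 27 = 77/180 = 0.427777… → 0.428.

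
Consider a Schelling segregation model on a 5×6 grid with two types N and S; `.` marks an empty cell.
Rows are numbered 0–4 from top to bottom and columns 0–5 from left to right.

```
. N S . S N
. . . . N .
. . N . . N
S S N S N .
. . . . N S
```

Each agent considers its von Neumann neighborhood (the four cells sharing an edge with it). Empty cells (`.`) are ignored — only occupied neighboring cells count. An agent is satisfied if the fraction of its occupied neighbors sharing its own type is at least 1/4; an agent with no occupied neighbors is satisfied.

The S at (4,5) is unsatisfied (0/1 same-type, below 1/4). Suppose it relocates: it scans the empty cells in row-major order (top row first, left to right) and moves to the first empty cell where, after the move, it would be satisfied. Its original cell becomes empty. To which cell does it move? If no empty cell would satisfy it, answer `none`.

(0,3)

Vacating (4,5). Empty cells in order:
  (0,0): 0/1 same-type → still unsatisfied.
  (0,3): 2/2 same-type → satisfied — stop here.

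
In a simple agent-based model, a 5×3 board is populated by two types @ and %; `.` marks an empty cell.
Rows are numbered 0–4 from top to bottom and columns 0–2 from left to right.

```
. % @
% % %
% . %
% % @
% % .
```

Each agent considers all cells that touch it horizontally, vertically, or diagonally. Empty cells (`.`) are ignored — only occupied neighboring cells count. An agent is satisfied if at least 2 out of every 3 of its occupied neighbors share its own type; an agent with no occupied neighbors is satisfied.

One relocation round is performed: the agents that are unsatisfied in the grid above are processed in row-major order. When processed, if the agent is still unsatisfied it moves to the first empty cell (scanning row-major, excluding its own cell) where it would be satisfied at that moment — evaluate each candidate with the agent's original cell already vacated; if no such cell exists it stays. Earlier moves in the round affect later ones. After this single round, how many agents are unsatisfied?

2

Initially unsatisfied (in order): (0,2), (3,2).
  (0,2): no empty cell satisfies it; stays.
  (3,2): no empty cell satisfies it; stays.
Resulting grid:
. % @
% % %
% . %
% % @
% % .
Unsatisfied now: (0,2), (3,2).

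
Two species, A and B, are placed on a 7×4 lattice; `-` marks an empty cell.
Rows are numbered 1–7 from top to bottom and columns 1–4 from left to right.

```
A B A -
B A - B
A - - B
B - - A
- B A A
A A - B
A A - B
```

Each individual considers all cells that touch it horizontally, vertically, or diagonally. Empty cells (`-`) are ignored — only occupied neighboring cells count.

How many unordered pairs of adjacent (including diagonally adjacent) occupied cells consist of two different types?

Scan each occupied cell's neighbors to the right and below (and the two forward diagonals) so each pair is counted once.
From row 1: 5 unlike of 8 pairs (running 5/8).
From row 2: 2 unlike of 4 pairs (running 7/12).
From row 3: 2 unlike of 2 pairs (running 9/14).
From row 4: 0 unlike of 3 pairs (running 9/17).
From row 5: 5 unlike of 7 pairs (running 14/24).
From row 6: 0 unlike of 6 pairs (running 14/30).
From row 7: 0 unlike of 1 pairs (running 14/31).
Total adjacent occupied pairs: 31; unlike-type pairs: 14.

14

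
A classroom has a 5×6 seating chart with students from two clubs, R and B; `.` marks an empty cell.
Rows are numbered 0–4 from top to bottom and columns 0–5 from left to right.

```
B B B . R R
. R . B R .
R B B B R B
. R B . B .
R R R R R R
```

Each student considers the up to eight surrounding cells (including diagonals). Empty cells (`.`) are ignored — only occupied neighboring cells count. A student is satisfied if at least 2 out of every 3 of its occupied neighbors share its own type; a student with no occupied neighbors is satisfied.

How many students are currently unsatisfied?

12

Row 0: (0,0)B 1/2 unhappy · (0,1)B 2/3 ok · (0,2)B 2/3 ok · (0,4)R 2/3 ok · (0,5)R 2/2 ok
Row 1: (1,1)R 1/6 unhappy · (1,3)B 3/6 unhappy · (1,4)R 3/6 unhappy
Row 2: (2,0)R 2/3 ok · (2,1)B 2/5 unhappy · (2,2)B 4/6 ok · (2,3)B 4/6 ok · (2,4)R 1/5 unhappy · (2,5)B 1/3 unhappy
Row 3: (3,1)R 4/7 unhappy · (3,2)B 3/7 unhappy · (3,4)B 2/6 unhappy
Row 4: (4,0)R 2/2 ok · (4,1)R 3/4 ok · (4,2)R 3/4 ok · (4,3)R 2/4 unhappy · (4,4)R 2/3 ok · (4,5)R 1/2 unhappy
Unsatisfied: (0,0), (1,1), (1,3), (1,4), (2,1), (2,4), (2,5), (3,1), (3,2), (3,4), (4,3), (4,5) — 12 in total.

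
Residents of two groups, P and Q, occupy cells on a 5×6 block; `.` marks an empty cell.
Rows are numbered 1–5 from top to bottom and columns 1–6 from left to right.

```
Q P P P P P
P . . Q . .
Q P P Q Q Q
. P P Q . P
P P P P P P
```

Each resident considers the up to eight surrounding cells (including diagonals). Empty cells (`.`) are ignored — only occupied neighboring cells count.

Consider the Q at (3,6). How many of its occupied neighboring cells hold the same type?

Occupied neighbors of (3,6): (3,5)=Q, (4,6)=P.
Same type (Q): 1 of 2.

1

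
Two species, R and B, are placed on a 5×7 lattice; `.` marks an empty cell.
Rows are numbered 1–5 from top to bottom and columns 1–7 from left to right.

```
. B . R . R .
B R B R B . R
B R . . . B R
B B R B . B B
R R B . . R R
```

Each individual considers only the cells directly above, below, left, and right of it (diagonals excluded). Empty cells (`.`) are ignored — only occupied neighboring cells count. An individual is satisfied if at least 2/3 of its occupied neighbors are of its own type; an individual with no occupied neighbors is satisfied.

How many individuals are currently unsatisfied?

18

(1,2)B 0/1 not
(1,4)R 1/1 satisfied
(1,6)R 0/0 satisfied
(2,1)B 1/2 not
(2,2)R 1/4 not
(2,3)B 0/2 not
(2,4)R 1/3 not
(2,5)B 0/1 not
(2,7)R 1/1 satisfied
(3,1)B 2/3 satisfied
(3,2)R 1/3 not
(3,6)B 1/2 not
(3,7)R 1/3 not
(4,1)B 2/3 satisfied
(4,2)B 1/4 not
(4,3)R 0/3 not
(4,4)B 0/1 not
(4,6)B 2/3 satisfied
(4,7)B 1/3 not
(5,1)R 1/2 not
(5,2)R 1/3 not
(5,3)B 0/2 not
(5,6)R 1/2 not
(5,7)R 1/2 not
Unsatisfied: (1,2), (2,1), (2,2), (2,3), (2,4), (2,5), (3,2), (3,6), (3,7), (4,2), (4,3), (4,4), (4,7), (5,1), (5,2), (5,3), (5,6), (5,7) — 18 in total.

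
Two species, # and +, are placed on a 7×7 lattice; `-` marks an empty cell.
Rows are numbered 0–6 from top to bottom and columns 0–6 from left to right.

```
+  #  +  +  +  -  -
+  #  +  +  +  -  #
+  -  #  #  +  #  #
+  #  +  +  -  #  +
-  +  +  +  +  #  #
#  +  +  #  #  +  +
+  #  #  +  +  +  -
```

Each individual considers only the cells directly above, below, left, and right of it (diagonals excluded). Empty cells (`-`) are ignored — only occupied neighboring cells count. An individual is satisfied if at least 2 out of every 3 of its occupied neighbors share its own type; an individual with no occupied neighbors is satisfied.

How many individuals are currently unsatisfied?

25

Row 0: (0,0)+ 1/2 ✗ · (0,1)# 1/3 ✗ · (0,2)+ 2/3 ✓ · (0,3)+ 3/3 ✓ · (0,4)+ 2/2 ✓
Row 1: (1,0)+ 2/3 ✓ · (1,1)# 1/3 ✗ · (1,2)+ 2/4 ✗ · (1,3)+ 3/4 ✓ · (1,4)+ 3/3 ✓ · (1,6)# 1/1 ✓
Row 2: (2,0)+ 2/2 ✓ · (2,2)# 1/3 ✗ · (2,3)# 1/4 ✗ · (2,4)+ 1/3 ✗ · (2,5)# 2/3 ✓ · (2,6)# 2/3 ✓
Row 3: (3,0)+ 1/2 ✗ · (3,1)# 0/3 ✗ · (3,2)+ 2/4 ✗ · (3,3)+ 2/3 ✓ · (3,5)# 2/3 ✓ · (3,6)+ 0/3 ✗
Row 4: (4,1)+ 2/3 ✓ · (4,2)+ 4/4 ✓ · (4,3)+ 3/4 ✓ · (4,4)+ 1/3 ✗ · (4,5)# 2/4 ✗ · (4,6)# 1/3 ✗
Row 5: (5,0)# 0/2 ✗ · (5,1)+ 2/4 ✗ · (5,2)+ 2/4 ✗ · (5,3)# 1/4 ✗ · (5,4)# 1/4 ✗ · (5,5)+ 2/4 ✗ · (5,6)+ 1/2 ✗
Row 6: (6,0)+ 0/2 ✗ · (6,1)# 1/3 ✗ · (6,2)# 1/3 ✗ · (6,3)+ 1/3 ✗ · (6,4)+ 2/3 ✓ · (6,5)+ 2/2 ✓
Unsatisfied: (0,0), (0,1), (1,1), (1,2), (2,2), (2,3), (2,4), (3,0), (3,1), (3,2), (3,6), (4,4), (4,5), (4,6), (5,0), (5,1), (5,2), (5,3), (5,4), (5,5), (5,6), (6,0), (6,1), (6,2), (6,3) — 25 in total.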